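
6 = 6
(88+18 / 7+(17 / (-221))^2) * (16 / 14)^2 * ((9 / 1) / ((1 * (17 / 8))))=493761024 / 985439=501.06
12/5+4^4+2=1302/5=260.40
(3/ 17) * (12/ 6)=6/ 17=0.35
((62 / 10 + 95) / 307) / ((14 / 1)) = 253 / 10745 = 0.02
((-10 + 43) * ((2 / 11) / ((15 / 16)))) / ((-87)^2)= 32 / 37845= 0.00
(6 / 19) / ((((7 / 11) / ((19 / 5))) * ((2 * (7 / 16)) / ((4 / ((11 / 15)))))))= 576 / 49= 11.76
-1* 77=-77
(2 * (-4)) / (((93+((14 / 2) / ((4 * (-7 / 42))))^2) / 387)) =-4128 / 271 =-15.23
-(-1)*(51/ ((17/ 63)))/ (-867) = -63/ 289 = -0.22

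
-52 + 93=41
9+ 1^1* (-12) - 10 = -13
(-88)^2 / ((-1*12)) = -1936 / 3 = -645.33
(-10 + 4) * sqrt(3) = -6 * sqrt(3) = -10.39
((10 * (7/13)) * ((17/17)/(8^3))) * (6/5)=21/1664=0.01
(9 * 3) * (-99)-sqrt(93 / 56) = -2673-sqrt(1302) / 28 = -2674.29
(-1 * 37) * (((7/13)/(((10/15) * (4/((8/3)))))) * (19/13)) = -4921/169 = -29.12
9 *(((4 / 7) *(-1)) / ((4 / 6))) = -54 / 7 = -7.71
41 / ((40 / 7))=287 / 40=7.18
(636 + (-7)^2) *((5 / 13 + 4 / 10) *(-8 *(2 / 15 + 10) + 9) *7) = -17623543 / 65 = -271131.43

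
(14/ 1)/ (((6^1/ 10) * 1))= 70/ 3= 23.33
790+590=1380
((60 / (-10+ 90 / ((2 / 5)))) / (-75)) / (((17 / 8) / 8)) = -256 / 18275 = -0.01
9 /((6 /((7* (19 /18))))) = 133 /12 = 11.08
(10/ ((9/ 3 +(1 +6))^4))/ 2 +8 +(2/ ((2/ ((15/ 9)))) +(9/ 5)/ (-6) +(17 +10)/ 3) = 110203/ 6000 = 18.37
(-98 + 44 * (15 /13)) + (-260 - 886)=-15512 /13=-1193.23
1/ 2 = 0.50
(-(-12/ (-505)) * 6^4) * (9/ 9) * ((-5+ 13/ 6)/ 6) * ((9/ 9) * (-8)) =-116.34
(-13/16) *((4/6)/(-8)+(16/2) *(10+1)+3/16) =-54977/768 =-71.58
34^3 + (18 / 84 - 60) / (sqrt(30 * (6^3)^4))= 39304 - 31 * sqrt(30) / 725760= 39304.00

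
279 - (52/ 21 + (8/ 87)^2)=14650613/ 52983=276.52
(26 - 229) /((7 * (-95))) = 29 /95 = 0.31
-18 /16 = -1.12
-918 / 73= -12.58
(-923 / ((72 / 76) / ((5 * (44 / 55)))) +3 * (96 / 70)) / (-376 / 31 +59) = -38015114 / 457695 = -83.06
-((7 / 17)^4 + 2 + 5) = -587048 / 83521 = -7.03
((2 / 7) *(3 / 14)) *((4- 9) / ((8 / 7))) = -15 / 56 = -0.27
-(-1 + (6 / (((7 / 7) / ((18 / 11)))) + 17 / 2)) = -381 / 22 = -17.32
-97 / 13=-7.46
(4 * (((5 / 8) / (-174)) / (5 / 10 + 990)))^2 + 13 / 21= 73551495133 / 118813953636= 0.62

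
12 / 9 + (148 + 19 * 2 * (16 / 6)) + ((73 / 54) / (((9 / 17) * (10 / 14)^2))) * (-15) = 142231 / 810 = 175.59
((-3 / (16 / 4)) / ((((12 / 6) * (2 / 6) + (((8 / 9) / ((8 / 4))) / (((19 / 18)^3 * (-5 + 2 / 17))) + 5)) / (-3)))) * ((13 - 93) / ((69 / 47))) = -21.94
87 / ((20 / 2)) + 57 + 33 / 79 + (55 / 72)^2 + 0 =136582811 / 2047680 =66.70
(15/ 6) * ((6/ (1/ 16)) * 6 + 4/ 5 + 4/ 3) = 4336/ 3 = 1445.33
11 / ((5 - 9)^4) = 11 / 256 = 0.04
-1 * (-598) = 598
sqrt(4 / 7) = 2 * sqrt(7) / 7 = 0.76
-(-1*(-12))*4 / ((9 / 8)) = -128 / 3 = -42.67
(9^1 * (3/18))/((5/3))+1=19/10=1.90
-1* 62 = -62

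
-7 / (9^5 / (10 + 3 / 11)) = -791 / 649539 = -0.00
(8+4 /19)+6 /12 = 331 /38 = 8.71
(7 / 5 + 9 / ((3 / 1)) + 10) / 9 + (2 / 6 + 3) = 74 / 15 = 4.93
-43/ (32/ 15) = -645/ 32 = -20.16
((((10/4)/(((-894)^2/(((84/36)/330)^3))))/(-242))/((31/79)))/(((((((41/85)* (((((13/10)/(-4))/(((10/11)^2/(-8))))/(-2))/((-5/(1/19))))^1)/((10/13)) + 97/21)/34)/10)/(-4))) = 6509546181250/1902987010038687582241683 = 0.00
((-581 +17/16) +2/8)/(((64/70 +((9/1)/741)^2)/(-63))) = 1247717937375/31241648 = 39937.65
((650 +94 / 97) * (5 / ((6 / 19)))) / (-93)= -333260 / 3007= -110.83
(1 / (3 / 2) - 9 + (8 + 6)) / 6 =17 / 18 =0.94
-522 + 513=-9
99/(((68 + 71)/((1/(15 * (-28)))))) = -33/19460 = -0.00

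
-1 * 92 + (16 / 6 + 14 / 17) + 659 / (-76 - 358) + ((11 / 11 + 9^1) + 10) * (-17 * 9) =-69722725 / 22134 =-3150.03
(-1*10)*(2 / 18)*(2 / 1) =-2.22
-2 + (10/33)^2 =-2078/1089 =-1.91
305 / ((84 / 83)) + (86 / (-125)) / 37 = 117074651 / 388500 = 301.35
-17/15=-1.13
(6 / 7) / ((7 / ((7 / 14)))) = 3 / 49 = 0.06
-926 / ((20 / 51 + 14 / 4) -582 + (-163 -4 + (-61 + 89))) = 94452 / 73145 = 1.29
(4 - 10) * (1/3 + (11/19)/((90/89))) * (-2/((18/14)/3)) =21686/855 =25.36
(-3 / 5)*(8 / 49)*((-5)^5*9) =135000 / 49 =2755.10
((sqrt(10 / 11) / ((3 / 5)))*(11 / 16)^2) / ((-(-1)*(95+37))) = 0.01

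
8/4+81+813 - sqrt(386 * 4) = 896 - 2 * sqrt(386) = 856.71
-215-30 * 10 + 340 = -175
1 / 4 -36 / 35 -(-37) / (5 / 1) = 927 / 140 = 6.62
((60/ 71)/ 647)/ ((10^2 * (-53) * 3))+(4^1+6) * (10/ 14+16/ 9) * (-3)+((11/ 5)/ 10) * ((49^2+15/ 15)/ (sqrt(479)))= -19112088871/ 255639405+13211 * sqrt(479)/ 11975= -50.62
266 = 266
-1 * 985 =-985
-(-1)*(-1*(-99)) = 99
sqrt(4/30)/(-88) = -sqrt(30)/1320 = -0.00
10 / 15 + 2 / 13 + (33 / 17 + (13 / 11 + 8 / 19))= 604784 / 138567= 4.36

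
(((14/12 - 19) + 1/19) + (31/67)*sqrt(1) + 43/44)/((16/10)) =-13729165/1344288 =-10.21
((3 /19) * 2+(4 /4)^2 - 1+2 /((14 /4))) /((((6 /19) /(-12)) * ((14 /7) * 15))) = -118 /105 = -1.12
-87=-87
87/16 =5.44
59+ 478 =537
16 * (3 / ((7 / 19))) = 912 / 7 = 130.29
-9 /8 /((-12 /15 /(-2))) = -45 /16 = -2.81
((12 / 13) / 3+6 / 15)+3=241 / 65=3.71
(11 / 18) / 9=11 / 162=0.07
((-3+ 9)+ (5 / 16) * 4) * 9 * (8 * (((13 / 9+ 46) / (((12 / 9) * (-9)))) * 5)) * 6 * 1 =-61915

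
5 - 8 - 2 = -5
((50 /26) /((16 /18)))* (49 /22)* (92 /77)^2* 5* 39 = 1785375 /1331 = 1341.38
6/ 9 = 2/ 3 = 0.67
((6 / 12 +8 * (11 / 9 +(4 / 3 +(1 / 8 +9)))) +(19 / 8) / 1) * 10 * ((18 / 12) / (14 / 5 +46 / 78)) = 2253875 / 5288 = 426.22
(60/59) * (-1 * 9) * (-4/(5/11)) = 4752/59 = 80.54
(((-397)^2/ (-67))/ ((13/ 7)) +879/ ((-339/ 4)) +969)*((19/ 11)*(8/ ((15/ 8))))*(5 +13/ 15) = -294930040832/ 22145175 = -13318.03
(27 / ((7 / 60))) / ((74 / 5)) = 15.64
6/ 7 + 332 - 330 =20/ 7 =2.86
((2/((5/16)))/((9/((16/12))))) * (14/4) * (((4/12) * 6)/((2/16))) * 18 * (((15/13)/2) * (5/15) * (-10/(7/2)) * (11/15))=-385.09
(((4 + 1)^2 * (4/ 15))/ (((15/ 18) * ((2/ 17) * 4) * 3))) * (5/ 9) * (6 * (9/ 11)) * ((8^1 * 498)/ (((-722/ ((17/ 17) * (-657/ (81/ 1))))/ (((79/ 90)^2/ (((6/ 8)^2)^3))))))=10532318789632/ 3517253685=2994.47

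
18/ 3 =6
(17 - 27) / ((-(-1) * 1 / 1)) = -10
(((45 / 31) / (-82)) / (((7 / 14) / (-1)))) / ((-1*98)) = -45 / 124558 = -0.00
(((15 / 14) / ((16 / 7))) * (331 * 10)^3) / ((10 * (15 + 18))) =4533086375 / 88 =51512345.17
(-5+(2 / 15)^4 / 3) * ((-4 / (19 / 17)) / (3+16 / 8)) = 51636412 / 14428125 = 3.58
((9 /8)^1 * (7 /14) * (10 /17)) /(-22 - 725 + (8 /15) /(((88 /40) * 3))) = -891 /2011304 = -0.00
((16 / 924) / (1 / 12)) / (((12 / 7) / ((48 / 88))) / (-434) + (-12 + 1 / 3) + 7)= -10416 / 234289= -0.04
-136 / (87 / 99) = -4488 / 29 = -154.76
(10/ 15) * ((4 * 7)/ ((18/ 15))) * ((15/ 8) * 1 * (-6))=-175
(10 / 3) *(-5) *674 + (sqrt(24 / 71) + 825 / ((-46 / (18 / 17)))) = -13198975 / 1173 + 2 *sqrt(426) / 71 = -11251.74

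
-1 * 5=-5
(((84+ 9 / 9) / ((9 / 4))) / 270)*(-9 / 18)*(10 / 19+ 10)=-3400 / 4617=-0.74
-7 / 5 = -1.40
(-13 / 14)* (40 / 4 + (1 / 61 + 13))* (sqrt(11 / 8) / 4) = -4563* sqrt(22) / 3416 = -6.27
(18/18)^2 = 1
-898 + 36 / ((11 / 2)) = -9806 / 11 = -891.45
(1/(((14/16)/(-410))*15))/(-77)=656/1617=0.41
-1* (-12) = 12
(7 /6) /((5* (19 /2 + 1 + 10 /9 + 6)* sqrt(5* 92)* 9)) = 7* sqrt(115) /1093650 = 0.00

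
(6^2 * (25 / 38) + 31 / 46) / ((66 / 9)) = 63867 / 19228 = 3.32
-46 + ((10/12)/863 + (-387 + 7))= -2205823/5178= -426.00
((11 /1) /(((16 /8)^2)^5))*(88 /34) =121 /4352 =0.03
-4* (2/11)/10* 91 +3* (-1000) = -165364/55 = -3006.62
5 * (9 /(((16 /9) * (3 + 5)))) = 405 /128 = 3.16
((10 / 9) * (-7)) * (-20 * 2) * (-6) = -5600 / 3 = -1866.67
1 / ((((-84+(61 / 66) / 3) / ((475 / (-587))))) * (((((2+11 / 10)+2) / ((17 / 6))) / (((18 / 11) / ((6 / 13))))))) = 185250 / 9727177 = 0.02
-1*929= -929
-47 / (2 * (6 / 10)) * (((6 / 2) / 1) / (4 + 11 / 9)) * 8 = -180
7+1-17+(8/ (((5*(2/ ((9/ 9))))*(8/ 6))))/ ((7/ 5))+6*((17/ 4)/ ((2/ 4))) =297/ 7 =42.43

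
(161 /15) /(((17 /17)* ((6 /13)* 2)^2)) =27209 /2160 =12.60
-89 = -89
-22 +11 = -11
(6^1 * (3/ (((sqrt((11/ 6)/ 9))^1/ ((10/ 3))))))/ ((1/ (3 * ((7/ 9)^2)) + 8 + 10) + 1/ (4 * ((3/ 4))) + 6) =5.34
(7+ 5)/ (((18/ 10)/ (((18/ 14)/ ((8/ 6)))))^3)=10125/ 5488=1.84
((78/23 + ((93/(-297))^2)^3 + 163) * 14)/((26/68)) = 1715058913506930040/281502564670899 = 6092.52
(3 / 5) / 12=1 / 20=0.05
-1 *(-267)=267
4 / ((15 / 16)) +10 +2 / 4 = 443 / 30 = 14.77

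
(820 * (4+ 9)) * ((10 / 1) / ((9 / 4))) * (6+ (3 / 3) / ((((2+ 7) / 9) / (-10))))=-1705600 / 9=-189511.11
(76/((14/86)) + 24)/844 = 859/1477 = 0.58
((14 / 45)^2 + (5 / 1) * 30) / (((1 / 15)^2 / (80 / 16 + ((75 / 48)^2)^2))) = 36387655255 / 98304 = 370154.37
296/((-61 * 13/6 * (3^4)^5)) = -0.00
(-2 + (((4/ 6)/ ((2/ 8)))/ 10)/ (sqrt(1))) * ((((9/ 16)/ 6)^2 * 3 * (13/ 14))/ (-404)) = 1521/ 14479360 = 0.00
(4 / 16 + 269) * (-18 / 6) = -3231 / 4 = -807.75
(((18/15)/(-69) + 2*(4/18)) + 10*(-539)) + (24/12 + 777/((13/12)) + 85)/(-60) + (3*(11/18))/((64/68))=-2325466993/430560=-5401.03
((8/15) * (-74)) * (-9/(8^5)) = 111/10240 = 0.01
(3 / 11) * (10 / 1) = 2.73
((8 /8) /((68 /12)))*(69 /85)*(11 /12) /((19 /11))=8349 /109820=0.08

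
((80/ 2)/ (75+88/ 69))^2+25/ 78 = 1286652025/ 2160535182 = 0.60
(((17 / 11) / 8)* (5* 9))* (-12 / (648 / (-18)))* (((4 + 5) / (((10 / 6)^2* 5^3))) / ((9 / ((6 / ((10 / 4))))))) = 1377 / 68750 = 0.02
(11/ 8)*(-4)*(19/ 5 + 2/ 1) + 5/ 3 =-907/ 30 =-30.23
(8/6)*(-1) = -4/3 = -1.33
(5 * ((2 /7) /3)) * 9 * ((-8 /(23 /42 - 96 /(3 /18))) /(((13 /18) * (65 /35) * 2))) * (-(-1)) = 90720 /4084561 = 0.02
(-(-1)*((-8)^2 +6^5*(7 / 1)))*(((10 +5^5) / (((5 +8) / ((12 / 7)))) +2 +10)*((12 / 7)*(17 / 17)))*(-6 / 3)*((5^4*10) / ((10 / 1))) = -2434210560000 / 49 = -49677766530.61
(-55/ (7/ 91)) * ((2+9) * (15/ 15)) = -7865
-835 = -835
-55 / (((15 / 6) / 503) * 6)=-5533 / 3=-1844.33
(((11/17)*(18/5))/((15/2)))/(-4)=-33/425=-0.08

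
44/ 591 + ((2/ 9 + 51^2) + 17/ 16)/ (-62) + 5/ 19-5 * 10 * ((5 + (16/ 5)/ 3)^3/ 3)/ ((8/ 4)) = -2860661111371/ 1503787680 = -1902.30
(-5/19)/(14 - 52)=0.01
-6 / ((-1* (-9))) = -2 / 3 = -0.67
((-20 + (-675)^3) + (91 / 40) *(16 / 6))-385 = -4613209109 / 15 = -307547273.93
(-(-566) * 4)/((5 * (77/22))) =4528/35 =129.37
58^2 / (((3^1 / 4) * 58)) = 232 / 3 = 77.33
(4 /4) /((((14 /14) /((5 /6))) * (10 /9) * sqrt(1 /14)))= 3 * sqrt(14) /4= 2.81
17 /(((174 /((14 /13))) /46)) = 5474 /1131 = 4.84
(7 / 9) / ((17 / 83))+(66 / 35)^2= 1378193 / 187425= 7.35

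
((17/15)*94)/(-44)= -799/330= -2.42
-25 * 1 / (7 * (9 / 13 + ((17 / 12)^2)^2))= -6739200 / 8906779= -0.76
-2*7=-14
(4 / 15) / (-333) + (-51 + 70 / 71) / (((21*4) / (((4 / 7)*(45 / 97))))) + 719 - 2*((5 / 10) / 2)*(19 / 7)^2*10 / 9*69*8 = -2596672985612 / 1685627685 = -1540.48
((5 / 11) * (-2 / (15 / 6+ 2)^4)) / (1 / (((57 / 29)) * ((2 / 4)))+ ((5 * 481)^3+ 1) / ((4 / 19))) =-1216 / 36242251266233133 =-0.00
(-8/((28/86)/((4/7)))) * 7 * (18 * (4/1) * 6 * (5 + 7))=-3566592/7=-509513.14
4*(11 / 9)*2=88 / 9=9.78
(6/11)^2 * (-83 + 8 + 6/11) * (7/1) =-206388/1331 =-155.06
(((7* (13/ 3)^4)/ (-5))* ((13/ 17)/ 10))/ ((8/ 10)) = -2599051/ 55080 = -47.19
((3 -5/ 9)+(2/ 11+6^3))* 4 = 86576/ 99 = 874.51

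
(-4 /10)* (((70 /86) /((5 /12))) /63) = -0.01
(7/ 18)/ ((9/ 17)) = 119/ 162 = 0.73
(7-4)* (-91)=-273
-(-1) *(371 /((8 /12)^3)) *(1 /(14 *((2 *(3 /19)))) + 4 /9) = 26871 /32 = 839.72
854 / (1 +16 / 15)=12810 / 31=413.23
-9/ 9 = -1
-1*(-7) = 7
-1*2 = -2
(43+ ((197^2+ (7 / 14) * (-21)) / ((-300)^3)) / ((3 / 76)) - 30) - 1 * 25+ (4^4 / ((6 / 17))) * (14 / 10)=40638925657 / 40500000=1003.43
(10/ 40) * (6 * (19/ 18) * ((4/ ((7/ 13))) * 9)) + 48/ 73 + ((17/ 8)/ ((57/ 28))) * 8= 3345689/ 29127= 114.87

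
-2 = -2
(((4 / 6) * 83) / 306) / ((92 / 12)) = 83 / 3519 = 0.02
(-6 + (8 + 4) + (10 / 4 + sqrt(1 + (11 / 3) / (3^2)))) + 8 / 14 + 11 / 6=sqrt(114) / 9 + 229 / 21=12.09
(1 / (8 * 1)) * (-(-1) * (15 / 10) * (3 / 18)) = 1 / 32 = 0.03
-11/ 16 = -0.69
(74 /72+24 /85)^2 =16072081 /9363600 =1.72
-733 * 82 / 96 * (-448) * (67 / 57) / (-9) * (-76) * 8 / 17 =1804141696 / 1377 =1310197.31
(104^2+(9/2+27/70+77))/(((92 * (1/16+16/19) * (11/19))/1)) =550779144/2435125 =226.18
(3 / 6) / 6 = 1 / 12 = 0.08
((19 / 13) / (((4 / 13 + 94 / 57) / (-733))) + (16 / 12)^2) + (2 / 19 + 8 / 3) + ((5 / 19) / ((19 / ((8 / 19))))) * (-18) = -48606627209 / 89509950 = -543.03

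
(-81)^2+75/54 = 118123/18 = 6562.39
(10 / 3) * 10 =100 / 3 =33.33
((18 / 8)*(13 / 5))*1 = 117 / 20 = 5.85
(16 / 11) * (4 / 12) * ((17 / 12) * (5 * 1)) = 340 / 99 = 3.43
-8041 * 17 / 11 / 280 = -12427 / 280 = -44.38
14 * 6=84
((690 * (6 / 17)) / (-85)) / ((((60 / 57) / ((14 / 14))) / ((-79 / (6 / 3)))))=310707 / 2890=107.51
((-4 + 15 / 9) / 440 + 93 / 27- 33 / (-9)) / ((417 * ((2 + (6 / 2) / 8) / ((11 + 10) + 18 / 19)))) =1481 / 9405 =0.16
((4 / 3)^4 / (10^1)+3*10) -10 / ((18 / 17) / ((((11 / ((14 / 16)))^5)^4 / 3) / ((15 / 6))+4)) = -395570247554766839847867295380092486816782 / 32315867850532860405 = -12240743444810325040933.86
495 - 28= 467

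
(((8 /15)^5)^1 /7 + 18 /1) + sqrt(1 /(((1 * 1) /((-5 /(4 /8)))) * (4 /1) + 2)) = sqrt(10) /4 + 95714018 /5315625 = 18.80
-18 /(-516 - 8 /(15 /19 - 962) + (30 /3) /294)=6903414 /197881631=0.03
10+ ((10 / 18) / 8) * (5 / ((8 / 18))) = 345 / 32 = 10.78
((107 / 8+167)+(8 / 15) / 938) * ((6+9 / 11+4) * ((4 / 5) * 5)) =15688739 / 2010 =7805.34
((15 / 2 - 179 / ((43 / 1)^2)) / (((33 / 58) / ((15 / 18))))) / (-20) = -793933 / 1464408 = -0.54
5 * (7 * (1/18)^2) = 0.11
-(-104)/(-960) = -13/120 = -0.11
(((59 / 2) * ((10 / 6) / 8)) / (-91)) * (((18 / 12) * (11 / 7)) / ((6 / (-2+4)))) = -3245 / 61152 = -0.05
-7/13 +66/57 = 0.62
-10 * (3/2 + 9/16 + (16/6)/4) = -655/24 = -27.29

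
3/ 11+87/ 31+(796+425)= 417411/ 341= 1224.08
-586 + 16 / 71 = -41590 / 71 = -585.77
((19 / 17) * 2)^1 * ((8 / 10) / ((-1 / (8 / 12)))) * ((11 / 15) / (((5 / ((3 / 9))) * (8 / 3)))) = -418 / 19125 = -0.02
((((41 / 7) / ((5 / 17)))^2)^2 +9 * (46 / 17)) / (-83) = -4012797794927 / 2117381875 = -1895.17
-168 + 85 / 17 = -163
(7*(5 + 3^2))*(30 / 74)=1470 / 37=39.73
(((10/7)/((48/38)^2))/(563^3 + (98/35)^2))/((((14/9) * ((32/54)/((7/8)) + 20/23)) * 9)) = 54625/235774088960256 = 0.00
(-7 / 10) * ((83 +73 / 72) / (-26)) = 42343 / 18720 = 2.26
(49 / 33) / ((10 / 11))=49 / 30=1.63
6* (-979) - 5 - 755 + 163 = -6471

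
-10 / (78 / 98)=-490 / 39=-12.56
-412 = -412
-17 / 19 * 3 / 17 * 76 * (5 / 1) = -60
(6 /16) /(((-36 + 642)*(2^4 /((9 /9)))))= 0.00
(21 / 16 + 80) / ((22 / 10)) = 6505 / 176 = 36.96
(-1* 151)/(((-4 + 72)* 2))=-151/136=-1.11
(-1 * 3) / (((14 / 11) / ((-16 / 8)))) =33 / 7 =4.71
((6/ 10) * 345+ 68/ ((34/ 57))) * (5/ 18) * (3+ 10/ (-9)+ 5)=16585/ 27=614.26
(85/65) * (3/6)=17/26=0.65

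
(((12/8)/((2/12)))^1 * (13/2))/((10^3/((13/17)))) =1521/34000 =0.04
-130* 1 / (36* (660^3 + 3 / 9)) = -65 / 5174928006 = -0.00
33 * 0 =0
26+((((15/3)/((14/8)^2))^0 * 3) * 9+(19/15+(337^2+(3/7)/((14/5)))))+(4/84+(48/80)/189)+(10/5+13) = 113638.47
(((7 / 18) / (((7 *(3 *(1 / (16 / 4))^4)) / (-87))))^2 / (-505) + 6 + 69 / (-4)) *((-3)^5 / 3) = 56956501 / 2020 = 28196.29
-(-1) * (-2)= -2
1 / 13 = 0.08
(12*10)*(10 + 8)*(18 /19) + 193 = 42547 /19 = 2239.32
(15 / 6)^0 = 1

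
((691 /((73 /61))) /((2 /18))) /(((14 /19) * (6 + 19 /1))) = 7207821 /25550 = 282.11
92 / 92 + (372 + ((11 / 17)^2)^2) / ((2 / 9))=279927119 / 167042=1675.79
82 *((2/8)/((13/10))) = 205/13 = 15.77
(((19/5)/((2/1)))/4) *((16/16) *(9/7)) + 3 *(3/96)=789/1120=0.70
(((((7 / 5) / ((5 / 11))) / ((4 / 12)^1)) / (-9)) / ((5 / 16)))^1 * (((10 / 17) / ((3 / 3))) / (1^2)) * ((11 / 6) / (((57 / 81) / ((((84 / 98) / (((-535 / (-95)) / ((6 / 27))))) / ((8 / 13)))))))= -12584 / 45475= -0.28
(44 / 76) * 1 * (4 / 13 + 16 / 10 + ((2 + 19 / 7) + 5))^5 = 45483085362374606848 / 370519086153125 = 122755.04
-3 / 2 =-1.50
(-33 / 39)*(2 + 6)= -6.77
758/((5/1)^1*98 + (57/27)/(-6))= 40932/26441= 1.55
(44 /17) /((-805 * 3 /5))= -44 /8211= -0.01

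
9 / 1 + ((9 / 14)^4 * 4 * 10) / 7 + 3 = 436173 / 33614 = 12.98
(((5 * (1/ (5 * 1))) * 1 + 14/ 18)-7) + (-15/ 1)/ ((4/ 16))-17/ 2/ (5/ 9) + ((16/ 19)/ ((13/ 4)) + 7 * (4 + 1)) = -1006199/ 22230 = -45.26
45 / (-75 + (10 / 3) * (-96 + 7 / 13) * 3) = -117 / 2677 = -0.04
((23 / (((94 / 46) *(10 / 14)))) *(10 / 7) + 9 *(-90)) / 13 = -37012 / 611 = -60.58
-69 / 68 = -1.01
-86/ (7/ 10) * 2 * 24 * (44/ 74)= -908160/ 259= -3506.41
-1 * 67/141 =-67/141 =-0.48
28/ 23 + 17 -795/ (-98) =59347/ 2254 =26.33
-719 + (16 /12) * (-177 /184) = -720.28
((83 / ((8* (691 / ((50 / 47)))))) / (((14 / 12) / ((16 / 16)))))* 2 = 6225 / 227339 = 0.03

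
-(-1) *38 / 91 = 38 / 91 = 0.42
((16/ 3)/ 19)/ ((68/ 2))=8/ 969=0.01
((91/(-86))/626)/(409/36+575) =-819/284106031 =-0.00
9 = 9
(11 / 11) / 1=1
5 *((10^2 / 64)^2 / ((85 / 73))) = 45625 / 4352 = 10.48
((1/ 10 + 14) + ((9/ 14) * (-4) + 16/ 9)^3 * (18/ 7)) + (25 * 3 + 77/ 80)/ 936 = 4173254593/ 323616384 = 12.90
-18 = -18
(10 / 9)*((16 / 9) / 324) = 40 / 6561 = 0.01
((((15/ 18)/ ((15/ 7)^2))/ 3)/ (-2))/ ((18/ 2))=-49/ 14580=-0.00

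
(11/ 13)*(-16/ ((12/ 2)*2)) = -44/ 39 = -1.13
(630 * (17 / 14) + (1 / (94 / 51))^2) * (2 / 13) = 6762141 / 57434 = 117.74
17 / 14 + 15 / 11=397 / 154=2.58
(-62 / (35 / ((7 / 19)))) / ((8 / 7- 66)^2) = -1519 / 9790510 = -0.00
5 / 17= 0.29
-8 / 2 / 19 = -0.21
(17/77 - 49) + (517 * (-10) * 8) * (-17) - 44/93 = 5034689624/7161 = 703070.75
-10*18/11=-180/11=-16.36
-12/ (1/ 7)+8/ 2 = -80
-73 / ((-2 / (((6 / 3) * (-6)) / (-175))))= 438 / 175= 2.50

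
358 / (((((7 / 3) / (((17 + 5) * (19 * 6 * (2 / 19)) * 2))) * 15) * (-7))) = -189024 / 245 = -771.53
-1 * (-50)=50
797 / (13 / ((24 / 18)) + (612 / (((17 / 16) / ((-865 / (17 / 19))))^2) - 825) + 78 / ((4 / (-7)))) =15662644 / 9957287766609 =0.00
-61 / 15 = -4.07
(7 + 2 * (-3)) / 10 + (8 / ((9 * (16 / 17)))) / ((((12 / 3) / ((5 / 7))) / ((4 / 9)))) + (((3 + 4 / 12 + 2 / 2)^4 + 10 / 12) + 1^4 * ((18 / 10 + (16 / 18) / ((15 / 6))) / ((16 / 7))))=5360891 / 15120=354.56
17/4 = 4.25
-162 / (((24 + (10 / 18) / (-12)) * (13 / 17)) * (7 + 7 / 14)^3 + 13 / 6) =-264384 / 12615161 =-0.02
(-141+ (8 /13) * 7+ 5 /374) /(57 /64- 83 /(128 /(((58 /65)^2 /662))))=-285948549900 /1861661483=-153.60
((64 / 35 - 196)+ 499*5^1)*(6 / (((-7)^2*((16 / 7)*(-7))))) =-241587 / 13720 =-17.61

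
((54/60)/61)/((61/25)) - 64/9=-475883/66978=-7.11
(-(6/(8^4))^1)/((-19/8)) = 3/4864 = 0.00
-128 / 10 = -64 / 5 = -12.80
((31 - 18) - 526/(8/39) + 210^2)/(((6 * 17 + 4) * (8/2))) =166195/1696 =97.99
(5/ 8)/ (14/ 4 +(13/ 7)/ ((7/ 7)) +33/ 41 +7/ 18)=12915/ 135368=0.10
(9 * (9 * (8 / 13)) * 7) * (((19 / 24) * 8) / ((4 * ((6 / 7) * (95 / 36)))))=244.25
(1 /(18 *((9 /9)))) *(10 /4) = 5 /36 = 0.14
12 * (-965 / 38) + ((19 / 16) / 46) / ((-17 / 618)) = -36333789 / 118864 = -305.68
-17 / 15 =-1.13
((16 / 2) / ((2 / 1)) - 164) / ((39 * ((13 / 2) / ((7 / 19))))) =-2240 / 9633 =-0.23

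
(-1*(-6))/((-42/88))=-88/7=-12.57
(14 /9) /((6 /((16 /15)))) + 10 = 10.28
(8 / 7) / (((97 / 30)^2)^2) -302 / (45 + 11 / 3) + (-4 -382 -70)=-20908992251547 / 45238462591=-462.20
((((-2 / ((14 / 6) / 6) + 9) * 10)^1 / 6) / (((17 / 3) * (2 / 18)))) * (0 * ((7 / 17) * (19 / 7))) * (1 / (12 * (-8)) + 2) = 0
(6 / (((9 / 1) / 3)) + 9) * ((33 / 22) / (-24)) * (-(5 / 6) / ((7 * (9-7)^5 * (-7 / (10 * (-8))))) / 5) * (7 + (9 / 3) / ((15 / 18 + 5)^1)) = 2893 / 65856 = 0.04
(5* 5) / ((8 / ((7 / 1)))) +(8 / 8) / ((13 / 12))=22.80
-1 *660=-660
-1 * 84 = -84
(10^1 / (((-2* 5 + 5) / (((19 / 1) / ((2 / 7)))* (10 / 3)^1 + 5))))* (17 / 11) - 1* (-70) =-20810 / 33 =-630.61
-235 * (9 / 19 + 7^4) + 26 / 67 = -564345.93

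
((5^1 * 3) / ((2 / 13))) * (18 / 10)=351 / 2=175.50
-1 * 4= -4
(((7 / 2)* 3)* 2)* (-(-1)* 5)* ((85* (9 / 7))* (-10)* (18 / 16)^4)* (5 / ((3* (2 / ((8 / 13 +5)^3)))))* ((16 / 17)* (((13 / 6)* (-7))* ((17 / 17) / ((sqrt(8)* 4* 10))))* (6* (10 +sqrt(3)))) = 20099681728875* sqrt(2)* (sqrt(3) +10) / 1384448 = 240880400.88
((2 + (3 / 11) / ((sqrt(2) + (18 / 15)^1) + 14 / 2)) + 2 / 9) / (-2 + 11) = 0.25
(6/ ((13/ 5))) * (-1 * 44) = -1320/ 13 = -101.54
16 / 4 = 4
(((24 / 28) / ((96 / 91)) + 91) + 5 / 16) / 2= 737 / 16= 46.06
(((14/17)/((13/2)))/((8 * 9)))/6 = 7/23868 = 0.00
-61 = -61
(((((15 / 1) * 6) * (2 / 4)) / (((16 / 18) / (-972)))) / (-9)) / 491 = 11.14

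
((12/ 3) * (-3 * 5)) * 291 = -17460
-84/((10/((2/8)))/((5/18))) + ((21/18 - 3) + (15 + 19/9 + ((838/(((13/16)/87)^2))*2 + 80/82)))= 4793350608065/249444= 19216139.13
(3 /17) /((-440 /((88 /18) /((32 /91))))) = -91 /16320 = -0.01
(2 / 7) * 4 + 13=99 / 7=14.14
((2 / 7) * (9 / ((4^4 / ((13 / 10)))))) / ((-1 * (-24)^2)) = -13 / 573440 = -0.00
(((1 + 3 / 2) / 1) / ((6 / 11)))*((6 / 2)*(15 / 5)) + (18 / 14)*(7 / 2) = 183 / 4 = 45.75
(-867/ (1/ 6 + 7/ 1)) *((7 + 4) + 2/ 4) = -59823/ 43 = -1391.23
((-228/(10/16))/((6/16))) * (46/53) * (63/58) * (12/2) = -42287616/7685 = -5502.62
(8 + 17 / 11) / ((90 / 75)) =175 / 22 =7.95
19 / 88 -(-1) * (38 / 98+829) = 3577251 / 4312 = 829.60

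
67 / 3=22.33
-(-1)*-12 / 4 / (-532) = 3 / 532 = 0.01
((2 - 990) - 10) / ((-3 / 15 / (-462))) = -2305380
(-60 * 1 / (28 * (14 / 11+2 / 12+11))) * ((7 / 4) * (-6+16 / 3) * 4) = 660 / 821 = 0.80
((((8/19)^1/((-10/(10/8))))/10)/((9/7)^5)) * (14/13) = -117649/72925515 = -0.00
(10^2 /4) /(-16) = -25 /16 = -1.56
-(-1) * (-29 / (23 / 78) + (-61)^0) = -2239 / 23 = -97.35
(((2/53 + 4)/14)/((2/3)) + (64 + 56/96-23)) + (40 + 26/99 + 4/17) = 206084327/2497572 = 82.51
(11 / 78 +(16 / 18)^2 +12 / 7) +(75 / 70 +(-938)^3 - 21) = -825293689.28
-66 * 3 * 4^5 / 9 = -22528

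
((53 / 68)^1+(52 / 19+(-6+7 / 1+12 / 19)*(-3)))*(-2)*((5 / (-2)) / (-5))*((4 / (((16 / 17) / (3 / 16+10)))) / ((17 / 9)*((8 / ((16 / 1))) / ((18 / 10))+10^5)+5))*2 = 1808811 / 2862360640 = 0.00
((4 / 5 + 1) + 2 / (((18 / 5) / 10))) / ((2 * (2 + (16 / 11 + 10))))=3641 / 13320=0.27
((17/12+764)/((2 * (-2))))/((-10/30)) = 9185/16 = 574.06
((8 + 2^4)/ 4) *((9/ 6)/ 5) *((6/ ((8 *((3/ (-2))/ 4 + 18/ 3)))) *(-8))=-48/ 25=-1.92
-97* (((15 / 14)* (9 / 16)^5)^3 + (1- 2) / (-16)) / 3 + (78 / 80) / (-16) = -99125889802619528927731 / 47454249129617821532160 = -2.09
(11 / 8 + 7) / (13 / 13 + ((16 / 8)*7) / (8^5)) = 137216 / 16391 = 8.37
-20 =-20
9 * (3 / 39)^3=9 / 2197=0.00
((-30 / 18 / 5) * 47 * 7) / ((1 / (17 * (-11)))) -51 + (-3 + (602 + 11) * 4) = 68717 / 3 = 22905.67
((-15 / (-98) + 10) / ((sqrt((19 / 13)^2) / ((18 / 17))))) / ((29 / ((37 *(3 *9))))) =116298585 / 458983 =253.38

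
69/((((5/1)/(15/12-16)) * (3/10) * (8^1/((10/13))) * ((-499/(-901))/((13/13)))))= -6113285/51896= -117.80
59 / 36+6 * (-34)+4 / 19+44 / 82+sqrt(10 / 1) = -5654063 / 28044+sqrt(10) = -198.45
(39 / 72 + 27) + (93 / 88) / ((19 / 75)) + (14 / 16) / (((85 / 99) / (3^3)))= 25253087 / 426360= 59.23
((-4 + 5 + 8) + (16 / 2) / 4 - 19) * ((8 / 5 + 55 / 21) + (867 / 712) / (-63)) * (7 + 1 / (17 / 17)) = -119608 / 445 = -268.78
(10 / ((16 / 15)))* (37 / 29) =2775 / 232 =11.96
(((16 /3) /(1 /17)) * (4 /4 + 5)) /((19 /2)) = 1088 /19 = 57.26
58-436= -378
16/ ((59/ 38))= 608/ 59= 10.31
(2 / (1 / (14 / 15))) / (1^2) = 28 / 15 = 1.87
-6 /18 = -1 /3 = -0.33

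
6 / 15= 2 / 5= 0.40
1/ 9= 0.11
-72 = -72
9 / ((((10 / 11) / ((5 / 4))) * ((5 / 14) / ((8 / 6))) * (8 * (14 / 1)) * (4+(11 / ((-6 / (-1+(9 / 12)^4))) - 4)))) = 288 / 875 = 0.33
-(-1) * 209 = 209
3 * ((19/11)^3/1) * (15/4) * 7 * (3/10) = 121.75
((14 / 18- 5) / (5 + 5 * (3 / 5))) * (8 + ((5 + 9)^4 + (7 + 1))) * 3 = -182552 / 3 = -60850.67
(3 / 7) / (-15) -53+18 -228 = -9206 / 35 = -263.03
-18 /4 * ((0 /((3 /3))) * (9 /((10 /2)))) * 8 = 0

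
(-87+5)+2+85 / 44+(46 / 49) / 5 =-839551 / 10780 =-77.88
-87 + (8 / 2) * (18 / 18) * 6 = -63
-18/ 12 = -3/ 2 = -1.50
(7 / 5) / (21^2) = 1 / 315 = 0.00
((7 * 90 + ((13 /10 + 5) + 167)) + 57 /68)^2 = 74751387649 /115600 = 646638.30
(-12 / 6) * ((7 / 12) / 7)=-1 / 6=-0.17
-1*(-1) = 1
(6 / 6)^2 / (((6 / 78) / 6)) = 78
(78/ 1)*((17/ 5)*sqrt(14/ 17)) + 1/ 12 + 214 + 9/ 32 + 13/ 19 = 392249/ 1824 + 78*sqrt(238)/ 5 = 455.71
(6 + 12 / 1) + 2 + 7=27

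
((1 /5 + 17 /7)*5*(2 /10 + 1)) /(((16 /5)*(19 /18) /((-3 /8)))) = -1863 /1064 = -1.75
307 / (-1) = -307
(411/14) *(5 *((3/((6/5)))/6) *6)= 366.96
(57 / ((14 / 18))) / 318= 0.23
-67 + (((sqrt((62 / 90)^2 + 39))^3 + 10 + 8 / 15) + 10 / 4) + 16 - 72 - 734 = -25319 / 30 + 639488*sqrt(1249) / 91125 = -595.95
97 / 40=2.42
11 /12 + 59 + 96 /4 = 1007 /12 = 83.92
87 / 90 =29 / 30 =0.97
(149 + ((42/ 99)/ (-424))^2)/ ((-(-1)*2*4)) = 7292658433/ 391552128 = 18.63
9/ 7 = 1.29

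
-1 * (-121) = 121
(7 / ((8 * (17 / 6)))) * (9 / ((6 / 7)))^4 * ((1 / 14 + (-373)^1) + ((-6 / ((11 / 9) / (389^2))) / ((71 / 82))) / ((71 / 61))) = -334027936211760189 / 120661376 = -2768308694.01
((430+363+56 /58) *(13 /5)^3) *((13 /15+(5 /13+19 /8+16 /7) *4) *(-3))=-8943747189 /10150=-881157.36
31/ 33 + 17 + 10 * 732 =242152/ 33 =7337.94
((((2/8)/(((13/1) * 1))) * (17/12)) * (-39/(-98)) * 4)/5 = 17/1960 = 0.01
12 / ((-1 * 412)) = -3 / 103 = -0.03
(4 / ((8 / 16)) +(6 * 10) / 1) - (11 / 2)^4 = -13553 / 16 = -847.06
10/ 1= 10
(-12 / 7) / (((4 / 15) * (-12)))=15 / 28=0.54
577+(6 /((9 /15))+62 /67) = 39391 /67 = 587.93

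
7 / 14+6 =13 / 2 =6.50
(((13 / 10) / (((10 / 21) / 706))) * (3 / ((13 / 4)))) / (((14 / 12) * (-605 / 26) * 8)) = -8.19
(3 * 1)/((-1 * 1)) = -3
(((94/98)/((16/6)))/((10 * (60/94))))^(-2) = 1536640000/4879681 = 314.91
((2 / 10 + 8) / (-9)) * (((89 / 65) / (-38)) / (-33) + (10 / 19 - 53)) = 175358681 / 3667950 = 47.81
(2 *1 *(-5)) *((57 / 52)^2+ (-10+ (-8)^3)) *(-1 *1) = -7041195 / 1352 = -5207.98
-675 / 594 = -25 / 22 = -1.14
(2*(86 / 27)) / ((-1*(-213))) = 172 / 5751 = 0.03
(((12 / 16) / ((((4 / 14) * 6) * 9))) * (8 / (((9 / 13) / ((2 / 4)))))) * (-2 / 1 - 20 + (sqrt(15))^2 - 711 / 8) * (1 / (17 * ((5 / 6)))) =-69797 / 36720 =-1.90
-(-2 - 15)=17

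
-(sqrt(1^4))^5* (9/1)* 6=-54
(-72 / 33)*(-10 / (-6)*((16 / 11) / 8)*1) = -80 / 121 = -0.66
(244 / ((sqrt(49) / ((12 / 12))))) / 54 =122 / 189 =0.65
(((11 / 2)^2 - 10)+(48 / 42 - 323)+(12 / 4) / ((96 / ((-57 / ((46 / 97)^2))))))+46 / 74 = -5417410955 / 17537408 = -308.91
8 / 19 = 0.42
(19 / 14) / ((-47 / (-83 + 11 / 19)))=783 / 329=2.38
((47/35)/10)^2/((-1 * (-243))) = 2209/29767500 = 0.00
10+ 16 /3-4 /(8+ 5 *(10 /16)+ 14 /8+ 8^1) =7586 /501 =15.14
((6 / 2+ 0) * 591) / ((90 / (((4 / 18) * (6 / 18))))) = 197 / 135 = 1.46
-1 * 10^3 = -1000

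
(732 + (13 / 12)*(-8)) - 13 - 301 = 1228 / 3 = 409.33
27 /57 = 9 /19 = 0.47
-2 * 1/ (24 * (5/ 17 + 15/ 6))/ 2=-17/ 1140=-0.01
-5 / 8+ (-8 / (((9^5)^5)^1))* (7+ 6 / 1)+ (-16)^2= 1466665588854454838857617875 / 5743183901534820710161992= 255.37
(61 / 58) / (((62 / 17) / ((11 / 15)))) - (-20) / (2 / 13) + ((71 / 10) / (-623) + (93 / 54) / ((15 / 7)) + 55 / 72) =79704045727 / 604883160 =131.77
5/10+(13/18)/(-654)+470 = 5538713/11772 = 470.50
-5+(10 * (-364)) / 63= -565 / 9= -62.78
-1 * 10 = -10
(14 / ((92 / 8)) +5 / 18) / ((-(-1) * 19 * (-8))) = -619 / 62928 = -0.01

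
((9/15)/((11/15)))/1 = 0.82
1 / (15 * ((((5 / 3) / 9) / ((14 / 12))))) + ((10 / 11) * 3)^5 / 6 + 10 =35.57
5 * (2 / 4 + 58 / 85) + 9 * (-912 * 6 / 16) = -104451 / 34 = -3072.09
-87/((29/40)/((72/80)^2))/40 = -243/100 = -2.43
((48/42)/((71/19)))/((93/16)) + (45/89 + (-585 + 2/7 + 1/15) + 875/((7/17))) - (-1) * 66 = 1573880568/979445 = 1606.91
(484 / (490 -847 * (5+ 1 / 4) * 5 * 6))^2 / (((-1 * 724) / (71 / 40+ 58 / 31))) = -132383922 / 1982448518684375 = -0.00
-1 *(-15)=15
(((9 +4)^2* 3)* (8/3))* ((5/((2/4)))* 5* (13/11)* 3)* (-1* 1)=-2636400/11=-239672.73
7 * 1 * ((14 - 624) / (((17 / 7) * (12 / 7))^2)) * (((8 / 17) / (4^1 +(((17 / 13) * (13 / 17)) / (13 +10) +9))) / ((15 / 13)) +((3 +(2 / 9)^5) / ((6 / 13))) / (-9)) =4800832587943301 / 28198472036400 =170.25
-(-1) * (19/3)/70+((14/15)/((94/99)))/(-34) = 1033/16779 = 0.06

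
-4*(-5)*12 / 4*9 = 540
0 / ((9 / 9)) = 0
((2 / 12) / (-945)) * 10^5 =-10000 / 567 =-17.64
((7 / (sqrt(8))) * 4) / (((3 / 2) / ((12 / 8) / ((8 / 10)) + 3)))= 32.17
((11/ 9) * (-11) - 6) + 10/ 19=-18.92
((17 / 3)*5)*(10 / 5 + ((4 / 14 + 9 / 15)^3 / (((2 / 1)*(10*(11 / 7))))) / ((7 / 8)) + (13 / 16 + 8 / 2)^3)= 18634102704449 / 5795328000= 3215.37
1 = 1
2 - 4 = -2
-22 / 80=-0.28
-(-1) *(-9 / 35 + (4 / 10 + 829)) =5804 / 7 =829.14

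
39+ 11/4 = 167/4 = 41.75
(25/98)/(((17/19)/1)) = 475/1666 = 0.29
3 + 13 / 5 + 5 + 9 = 19.60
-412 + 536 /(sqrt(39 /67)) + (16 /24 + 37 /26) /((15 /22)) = 293.60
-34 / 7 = -4.86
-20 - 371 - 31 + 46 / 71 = -29916 / 71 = -421.35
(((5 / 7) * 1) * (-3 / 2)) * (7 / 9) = -5 / 6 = -0.83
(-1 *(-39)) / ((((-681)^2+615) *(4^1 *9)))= 13 / 5572512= 0.00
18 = 18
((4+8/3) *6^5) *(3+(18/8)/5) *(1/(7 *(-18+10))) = -22356/7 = -3193.71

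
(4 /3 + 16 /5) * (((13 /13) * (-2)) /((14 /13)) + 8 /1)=2924 /105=27.85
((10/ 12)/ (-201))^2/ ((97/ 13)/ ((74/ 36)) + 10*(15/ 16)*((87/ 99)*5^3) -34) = 264550/ 15382522741689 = 0.00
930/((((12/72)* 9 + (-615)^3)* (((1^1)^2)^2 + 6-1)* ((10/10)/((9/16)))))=-465/1240577992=-0.00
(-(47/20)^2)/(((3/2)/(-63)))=46389/200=231.94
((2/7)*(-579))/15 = -386/35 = -11.03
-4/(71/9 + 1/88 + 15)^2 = -2509056/328950769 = -0.01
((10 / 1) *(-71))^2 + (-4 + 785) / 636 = 320608381 / 636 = 504101.23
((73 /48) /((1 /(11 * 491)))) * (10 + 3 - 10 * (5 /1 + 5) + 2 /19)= -713755.18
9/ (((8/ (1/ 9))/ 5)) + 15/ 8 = 5/ 2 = 2.50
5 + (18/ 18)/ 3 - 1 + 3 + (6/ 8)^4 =5875/ 768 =7.65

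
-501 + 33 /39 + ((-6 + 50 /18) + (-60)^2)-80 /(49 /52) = 17266225 /5733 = 3011.73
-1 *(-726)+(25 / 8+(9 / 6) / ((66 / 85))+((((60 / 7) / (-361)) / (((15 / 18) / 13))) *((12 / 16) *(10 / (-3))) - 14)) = 159662147 / 222376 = 717.98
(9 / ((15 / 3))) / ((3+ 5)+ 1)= 1 / 5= 0.20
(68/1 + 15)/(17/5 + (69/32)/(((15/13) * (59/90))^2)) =11556920/998161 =11.58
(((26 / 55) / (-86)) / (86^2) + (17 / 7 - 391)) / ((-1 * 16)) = 47576988891 / 1959052480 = 24.29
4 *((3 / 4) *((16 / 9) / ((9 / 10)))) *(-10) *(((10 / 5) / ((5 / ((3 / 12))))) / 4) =-40 / 27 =-1.48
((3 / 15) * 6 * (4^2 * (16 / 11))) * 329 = 505344 / 55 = 9188.07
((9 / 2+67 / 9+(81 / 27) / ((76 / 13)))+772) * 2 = 536569 / 342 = 1568.92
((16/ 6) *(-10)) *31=-826.67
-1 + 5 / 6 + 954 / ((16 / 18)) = 12877 / 12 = 1073.08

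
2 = 2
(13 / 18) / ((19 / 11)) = 143 / 342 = 0.42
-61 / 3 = -20.33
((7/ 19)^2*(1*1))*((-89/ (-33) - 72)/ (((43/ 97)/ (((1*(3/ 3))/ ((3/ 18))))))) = -21740222/ 170753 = -127.32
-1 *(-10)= 10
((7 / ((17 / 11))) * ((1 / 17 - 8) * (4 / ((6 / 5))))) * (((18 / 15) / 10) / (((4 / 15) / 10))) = -155925 / 289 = -539.53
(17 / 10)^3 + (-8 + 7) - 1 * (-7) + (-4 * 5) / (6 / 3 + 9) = 100043 / 11000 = 9.09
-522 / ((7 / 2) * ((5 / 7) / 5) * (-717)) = 1.46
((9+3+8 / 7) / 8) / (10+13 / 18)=207 / 1351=0.15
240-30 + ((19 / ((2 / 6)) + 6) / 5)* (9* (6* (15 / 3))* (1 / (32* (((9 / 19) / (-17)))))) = -57687 / 16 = -3605.44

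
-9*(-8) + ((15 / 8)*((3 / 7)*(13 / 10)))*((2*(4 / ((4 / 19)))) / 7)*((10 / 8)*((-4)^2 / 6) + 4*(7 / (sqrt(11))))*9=47457 / 196 + 20007*sqrt(11) / 154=673.01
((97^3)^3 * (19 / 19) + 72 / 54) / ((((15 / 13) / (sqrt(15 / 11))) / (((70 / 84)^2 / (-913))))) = -148245056437640217575 * sqrt(165) / 3253932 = -585212668420491.53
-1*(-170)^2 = -28900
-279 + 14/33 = -9193/33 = -278.58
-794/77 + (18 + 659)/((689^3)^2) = -84944611394705592505/8237701608806466797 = -10.31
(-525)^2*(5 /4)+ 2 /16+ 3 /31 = 344531.47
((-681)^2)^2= 215074265121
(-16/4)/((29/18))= -72/29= -2.48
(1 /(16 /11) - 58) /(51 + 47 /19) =-17423 /16256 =-1.07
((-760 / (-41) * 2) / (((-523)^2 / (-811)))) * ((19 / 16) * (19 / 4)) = -27813245 / 44858756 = -0.62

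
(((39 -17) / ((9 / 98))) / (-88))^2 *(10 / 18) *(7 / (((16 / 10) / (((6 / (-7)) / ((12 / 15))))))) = -300125 / 15552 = -19.30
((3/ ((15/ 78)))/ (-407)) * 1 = -78/ 2035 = -0.04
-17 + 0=-17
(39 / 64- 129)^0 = 1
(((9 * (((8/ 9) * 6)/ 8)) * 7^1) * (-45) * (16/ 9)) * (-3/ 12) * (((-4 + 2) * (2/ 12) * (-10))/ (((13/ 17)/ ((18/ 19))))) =856800/ 247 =3468.83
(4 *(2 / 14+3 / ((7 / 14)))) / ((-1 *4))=-43 / 7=-6.14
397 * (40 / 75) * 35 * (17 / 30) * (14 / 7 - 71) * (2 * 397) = -3451006664 / 15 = -230067110.93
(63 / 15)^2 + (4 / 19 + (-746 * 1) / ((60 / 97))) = -3386321 / 2850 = -1188.18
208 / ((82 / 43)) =4472 / 41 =109.07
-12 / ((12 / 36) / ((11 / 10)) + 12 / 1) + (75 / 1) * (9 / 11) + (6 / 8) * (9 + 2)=613077 / 8932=68.64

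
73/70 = 1.04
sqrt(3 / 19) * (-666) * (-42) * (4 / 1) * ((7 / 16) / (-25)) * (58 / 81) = -105154 * sqrt(57) / 1425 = -557.12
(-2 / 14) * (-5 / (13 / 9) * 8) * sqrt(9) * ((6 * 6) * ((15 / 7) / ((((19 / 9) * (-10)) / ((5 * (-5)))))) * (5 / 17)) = 65610000 / 205751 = 318.88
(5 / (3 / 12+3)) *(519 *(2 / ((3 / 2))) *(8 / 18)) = 55360 / 117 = 473.16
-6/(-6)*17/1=17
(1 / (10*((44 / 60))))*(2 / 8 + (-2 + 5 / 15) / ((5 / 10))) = -37 / 88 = -0.42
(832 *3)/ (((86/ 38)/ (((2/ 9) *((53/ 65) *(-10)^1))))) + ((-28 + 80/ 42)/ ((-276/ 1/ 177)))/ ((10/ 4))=-68942474/ 34615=-1991.69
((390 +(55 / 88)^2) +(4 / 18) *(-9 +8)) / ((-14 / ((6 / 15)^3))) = -224737 / 126000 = -1.78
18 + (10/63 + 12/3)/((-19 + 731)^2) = 287437379/15968736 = 18.00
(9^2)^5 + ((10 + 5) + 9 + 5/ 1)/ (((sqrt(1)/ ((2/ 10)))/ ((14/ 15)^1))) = 261508830481/ 75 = 3486784406.41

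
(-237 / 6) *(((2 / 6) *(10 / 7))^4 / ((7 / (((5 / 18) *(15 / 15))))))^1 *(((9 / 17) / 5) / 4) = -49375 / 23143239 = -0.00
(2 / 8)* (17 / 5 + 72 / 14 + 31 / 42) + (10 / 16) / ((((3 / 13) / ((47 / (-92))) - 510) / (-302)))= 29364161 / 10916010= 2.69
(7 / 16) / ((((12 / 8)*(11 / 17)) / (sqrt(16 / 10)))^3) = 275128*sqrt(10) / 898425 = 0.97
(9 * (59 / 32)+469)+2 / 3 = 486.26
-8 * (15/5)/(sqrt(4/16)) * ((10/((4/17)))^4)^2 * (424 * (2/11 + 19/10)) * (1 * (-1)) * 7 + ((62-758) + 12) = 138903135100762235529/44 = 3156889434108232625.66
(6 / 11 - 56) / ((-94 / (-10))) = -3050 / 517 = -5.90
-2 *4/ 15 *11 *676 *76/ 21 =-4521088/ 315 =-14352.66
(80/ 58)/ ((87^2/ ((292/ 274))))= 0.00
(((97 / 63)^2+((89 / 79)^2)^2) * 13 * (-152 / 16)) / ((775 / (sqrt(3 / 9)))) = -76014900432263 * sqrt(3) / 359428426211925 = -0.37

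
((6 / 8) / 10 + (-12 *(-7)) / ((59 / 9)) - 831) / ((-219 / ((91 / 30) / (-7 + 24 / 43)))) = -839444151 / 477215600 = -1.76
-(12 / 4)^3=-27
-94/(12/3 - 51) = 2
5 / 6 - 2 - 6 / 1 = -43 / 6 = -7.17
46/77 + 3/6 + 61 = 9563/154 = 62.10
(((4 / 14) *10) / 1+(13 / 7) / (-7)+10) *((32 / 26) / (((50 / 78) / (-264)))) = -7818624 / 1225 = -6382.55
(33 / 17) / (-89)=-33 / 1513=-0.02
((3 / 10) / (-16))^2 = 9 / 25600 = 0.00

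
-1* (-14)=14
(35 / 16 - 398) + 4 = -6269 / 16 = -391.81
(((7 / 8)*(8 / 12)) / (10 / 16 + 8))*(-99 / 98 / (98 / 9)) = -99 / 15778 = -0.01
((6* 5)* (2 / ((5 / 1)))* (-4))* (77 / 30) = -616 / 5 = -123.20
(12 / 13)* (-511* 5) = -30660 / 13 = -2358.46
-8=-8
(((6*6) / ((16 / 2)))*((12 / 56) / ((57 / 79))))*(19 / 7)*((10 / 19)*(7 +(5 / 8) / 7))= 1411335 / 104272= 13.54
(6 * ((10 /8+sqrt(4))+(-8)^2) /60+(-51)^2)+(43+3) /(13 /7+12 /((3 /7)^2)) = 147218639 /56440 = 2608.41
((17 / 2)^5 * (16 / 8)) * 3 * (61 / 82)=259833831 / 1312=198044.08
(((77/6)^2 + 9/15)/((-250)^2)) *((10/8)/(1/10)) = 29753/900000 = 0.03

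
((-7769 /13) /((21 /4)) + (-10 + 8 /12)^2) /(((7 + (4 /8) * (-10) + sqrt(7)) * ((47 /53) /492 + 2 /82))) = 380431456 /559377 -190215728 * sqrt(7) /559377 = -219.59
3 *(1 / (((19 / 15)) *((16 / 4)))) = 45 / 76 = 0.59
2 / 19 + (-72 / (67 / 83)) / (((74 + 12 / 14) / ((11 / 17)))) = -1887304 / 2834971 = -0.67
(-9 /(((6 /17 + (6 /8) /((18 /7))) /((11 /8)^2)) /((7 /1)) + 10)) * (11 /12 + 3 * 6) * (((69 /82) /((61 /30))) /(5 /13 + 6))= -395807847435 /360425532568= -1.10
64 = 64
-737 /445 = -1.66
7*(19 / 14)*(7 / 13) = 133 / 26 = 5.12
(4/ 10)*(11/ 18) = 11/ 45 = 0.24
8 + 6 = 14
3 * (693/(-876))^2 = 160083/85264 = 1.88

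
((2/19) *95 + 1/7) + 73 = 582/7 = 83.14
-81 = -81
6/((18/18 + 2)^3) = 2/9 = 0.22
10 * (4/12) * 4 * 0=0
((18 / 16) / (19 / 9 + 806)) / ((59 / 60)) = 1215 / 858214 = 0.00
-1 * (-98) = 98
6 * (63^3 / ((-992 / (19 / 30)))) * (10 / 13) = -4750893 / 6448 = -736.80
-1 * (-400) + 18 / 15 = 2006 / 5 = 401.20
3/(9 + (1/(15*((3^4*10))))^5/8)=6354664570822500000000/19063993712467500000001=0.33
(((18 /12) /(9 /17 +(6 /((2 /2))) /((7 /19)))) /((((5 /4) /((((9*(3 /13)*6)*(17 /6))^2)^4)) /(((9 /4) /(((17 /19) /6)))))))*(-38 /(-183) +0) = 89614695061111692849133806 /165948179226635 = 540016139247.45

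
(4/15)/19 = 4/285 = 0.01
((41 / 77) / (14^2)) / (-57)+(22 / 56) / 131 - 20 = -20.00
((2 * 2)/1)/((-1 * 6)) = -2/3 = -0.67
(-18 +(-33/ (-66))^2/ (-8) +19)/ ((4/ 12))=93/ 32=2.91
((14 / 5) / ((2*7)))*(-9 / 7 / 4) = -9 / 140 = -0.06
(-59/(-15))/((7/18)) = 354/35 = 10.11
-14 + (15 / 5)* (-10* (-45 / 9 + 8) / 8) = -101 / 4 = -25.25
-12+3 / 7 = -81 / 7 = -11.57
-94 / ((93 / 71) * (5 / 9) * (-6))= 3337 / 155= 21.53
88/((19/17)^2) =25432/361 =70.45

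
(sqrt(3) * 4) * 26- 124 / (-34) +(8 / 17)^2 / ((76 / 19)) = 1070 / 289 +104 * sqrt(3) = 183.84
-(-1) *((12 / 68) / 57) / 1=0.00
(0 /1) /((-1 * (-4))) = 0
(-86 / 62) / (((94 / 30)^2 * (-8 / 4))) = 9675 / 136958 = 0.07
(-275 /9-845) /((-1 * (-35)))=-1576 /63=-25.02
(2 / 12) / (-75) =-1 / 450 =-0.00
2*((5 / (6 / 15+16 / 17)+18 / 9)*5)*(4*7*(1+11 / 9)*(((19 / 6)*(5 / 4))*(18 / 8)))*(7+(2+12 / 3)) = 412659.72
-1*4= -4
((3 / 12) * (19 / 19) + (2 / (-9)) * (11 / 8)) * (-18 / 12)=1 / 12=0.08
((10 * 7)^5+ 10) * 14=23529800140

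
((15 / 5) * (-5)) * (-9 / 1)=135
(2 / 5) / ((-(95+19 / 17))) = -17 / 4085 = -0.00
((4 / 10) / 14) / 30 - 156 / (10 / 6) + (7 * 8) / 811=-79645469 / 851550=-93.53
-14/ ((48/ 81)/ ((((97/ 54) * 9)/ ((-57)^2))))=-0.12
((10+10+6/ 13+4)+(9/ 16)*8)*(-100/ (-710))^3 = 376500/ 4652843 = 0.08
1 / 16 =0.06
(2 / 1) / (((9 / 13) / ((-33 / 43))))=-286 / 129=-2.22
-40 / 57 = -0.70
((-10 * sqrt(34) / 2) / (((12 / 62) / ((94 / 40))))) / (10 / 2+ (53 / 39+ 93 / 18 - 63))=18941 * sqrt(34) / 16060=6.88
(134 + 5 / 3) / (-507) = -0.27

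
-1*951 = -951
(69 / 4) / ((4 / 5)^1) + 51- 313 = -3847 / 16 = -240.44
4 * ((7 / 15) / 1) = 28 / 15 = 1.87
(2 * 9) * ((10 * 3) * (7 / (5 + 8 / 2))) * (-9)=-3780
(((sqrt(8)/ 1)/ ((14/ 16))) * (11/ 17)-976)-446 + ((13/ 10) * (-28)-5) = -7317/ 5 + 176 * sqrt(2)/ 119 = -1461.31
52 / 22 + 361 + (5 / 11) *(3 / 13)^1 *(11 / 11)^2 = 51976 / 143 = 363.47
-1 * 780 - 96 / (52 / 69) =-11796 / 13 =-907.38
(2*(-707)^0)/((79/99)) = 198/79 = 2.51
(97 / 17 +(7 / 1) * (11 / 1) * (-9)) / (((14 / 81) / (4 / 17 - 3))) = 22240494 / 2023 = 10993.82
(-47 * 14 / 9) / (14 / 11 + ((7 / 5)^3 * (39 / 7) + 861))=-64625 / 775701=-0.08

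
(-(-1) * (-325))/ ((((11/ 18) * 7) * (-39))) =150/ 77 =1.95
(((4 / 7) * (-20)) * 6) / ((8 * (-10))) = 6 / 7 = 0.86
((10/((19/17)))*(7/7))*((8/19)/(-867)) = -80/18411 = -0.00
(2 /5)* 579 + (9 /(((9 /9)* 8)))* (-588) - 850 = -12799 /10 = -1279.90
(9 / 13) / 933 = 0.00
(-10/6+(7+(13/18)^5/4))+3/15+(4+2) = 437716817/37791360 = 11.58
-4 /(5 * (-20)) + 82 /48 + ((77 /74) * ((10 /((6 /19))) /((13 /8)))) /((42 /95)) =41223707 /865800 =47.61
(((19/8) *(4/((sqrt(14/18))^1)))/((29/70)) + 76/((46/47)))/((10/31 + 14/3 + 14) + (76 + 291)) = 26505 *sqrt(7)/1041013 + 166098/825631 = 0.27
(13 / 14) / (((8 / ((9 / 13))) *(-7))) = -9 / 784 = -0.01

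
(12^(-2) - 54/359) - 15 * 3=-2333737/51696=-45.14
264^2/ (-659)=-69696/ 659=-105.76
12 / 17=0.71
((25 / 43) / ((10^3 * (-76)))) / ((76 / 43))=-0.00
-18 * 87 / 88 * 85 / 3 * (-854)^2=-4044968865 / 11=-367724442.27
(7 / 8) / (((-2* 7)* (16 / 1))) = -1 / 256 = -0.00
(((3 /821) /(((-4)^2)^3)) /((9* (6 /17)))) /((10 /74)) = 629 /302653440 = 0.00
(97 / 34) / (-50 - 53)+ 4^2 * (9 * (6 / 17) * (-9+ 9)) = -97 / 3502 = -0.03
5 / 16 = 0.31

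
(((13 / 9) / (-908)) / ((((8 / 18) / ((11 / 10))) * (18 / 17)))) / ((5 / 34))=-41327 / 1634400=-0.03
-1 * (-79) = 79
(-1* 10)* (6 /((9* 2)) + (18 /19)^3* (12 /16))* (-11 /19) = 2197910 /390963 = 5.62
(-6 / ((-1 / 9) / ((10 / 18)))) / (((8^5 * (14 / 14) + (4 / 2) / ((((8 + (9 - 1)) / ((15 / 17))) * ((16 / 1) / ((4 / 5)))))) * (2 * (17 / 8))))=768 / 3565159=0.00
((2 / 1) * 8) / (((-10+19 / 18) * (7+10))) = -288 / 2737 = -0.11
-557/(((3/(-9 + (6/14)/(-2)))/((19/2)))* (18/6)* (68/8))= 455069/714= 637.35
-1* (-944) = 944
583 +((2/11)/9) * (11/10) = 583.02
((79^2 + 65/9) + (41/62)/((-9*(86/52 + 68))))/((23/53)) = 167322720433/11621187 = 14398.07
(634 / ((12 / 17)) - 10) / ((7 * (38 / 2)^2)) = 5329 / 15162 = 0.35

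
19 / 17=1.12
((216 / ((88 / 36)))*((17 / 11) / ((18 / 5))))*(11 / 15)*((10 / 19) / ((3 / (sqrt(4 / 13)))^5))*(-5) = -54400*sqrt(13) / 12397671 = -0.02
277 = 277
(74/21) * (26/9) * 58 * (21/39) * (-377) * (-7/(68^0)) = 22653176/27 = 839006.52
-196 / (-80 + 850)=-14 / 55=-0.25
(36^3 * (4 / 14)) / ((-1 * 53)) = -93312 / 371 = -251.51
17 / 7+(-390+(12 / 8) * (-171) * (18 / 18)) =-9017 / 14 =-644.07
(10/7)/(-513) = -0.00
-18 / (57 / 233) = -1398 / 19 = -73.58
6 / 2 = 3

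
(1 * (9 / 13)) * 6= 54 / 13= 4.15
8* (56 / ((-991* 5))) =-448 / 4955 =-0.09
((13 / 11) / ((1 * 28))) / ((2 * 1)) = 13 / 616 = 0.02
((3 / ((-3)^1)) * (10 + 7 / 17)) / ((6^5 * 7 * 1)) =-59 / 308448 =-0.00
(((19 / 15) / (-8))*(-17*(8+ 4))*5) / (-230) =-323 / 460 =-0.70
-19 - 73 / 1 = -92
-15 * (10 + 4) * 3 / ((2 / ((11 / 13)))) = -3465 / 13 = -266.54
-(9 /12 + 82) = -331 /4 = -82.75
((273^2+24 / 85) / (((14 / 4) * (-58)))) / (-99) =2111663 / 569415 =3.71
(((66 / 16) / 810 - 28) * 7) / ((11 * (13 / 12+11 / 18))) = -423283 / 40260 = -10.51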